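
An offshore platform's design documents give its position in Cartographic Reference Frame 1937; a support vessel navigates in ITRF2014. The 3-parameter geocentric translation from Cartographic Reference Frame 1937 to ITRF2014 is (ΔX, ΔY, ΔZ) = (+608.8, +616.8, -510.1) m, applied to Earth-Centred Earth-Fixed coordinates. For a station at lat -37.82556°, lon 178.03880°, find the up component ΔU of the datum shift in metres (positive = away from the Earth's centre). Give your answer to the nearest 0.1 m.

The local up (radial) axis is (cos φ cos λ, cos φ sin λ, sin φ), giving ΔU = -480.598 + 16.673 + 312.824 = -151.10 m.

ΔU = -151.1 m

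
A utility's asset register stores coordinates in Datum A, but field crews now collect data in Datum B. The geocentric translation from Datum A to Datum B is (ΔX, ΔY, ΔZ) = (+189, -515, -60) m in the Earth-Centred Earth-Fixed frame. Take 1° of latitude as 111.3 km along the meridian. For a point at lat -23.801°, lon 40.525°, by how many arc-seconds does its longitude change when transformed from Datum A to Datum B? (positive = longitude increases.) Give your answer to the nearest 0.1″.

Δλ = -18.2″

sin φ = -0.403561, cos φ = 0.914953, sin λ = 0.649780, cos λ = 0.760123.
East component: ΔE = −sin λ·ΔX + cos λ·ΔY = −(0.649780)(189) + (0.760123)(-515) = -514.27 m.
1° of latitude spans 111300 m; at latitude φ, 1° of longitude spans that × cos φ = 101834.2 m, so Δλ = -514.27 / 101834.2 × 3600 = -18.180″.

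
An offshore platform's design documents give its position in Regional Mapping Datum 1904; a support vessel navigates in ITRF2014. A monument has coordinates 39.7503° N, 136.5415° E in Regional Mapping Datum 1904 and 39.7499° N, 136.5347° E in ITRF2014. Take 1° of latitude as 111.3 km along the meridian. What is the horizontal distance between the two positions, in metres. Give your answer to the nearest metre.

584 m

Δφ = 39.7499° − 39.7503° = -0.0004°; Δλ = 136.5347° − 136.5415° = -0.0068°.
ΔN = Δφ × 111300 = -44.5 m; ΔE = Δλ × 111300 × cos(39.7503°) = -0.0068 × 111300 × 0.768838 = -581.9 m.
Distance = √(ΔE² + ΔN²) = √((-581.9)² + (-44.5)²) = 583.6 m.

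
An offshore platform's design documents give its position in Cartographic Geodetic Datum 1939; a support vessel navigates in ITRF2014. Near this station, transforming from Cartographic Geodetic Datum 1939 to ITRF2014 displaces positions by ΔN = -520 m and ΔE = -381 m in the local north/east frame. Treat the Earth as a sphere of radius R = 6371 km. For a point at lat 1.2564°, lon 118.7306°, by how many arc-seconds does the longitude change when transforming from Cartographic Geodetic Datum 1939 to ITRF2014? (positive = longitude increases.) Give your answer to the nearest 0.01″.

At latitude 1.2564°, cos φ = 0.999760.
One radian of longitude at latitude φ spans R cos φ, so Δλ = ΔE / (R cos φ) = -381.0 / (6371000 × 0.999760) = -5.9817e-05 rad = -12.338″.

Δλ = -12.34″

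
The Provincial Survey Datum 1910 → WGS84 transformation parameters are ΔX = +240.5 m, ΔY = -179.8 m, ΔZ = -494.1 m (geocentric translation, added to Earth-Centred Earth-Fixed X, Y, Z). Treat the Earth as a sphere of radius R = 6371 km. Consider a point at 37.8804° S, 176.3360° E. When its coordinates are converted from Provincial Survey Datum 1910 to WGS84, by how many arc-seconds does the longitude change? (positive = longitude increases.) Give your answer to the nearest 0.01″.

sin φ = -0.614015, cos φ = 0.789294, sin λ = 0.063905, cos λ = -0.997956.
East component: ΔE = −sin λ·ΔX + cos λ·ΔY = −(0.063905)(240.5) + (-0.997956)(-179.8) = 164.06 m.
1° of latitude spans πR/180 = 111195 m; at latitude φ, 1° of longitude spans that × cos φ = 87765.5 m, so Δλ = 164.06 / 87765.5 × 3600 = 6.730″.

Δλ = 6.73″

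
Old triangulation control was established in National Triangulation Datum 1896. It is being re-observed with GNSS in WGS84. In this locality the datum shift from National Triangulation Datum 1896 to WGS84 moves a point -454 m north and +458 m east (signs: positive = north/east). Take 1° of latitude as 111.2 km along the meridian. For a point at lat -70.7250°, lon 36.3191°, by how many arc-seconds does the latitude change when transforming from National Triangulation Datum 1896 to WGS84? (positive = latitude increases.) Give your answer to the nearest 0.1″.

Δφ = -14.7″

1° of latitude = 111.2 km, so Δφ = -454.0 / 111200 = -0.0040827° = -14.698″.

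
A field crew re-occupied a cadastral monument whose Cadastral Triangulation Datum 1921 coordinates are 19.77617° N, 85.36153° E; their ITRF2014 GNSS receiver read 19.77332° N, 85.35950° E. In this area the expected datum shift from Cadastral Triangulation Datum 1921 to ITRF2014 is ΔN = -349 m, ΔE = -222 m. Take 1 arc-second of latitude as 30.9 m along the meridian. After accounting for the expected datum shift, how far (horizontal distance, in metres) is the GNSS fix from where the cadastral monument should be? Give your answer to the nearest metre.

Observed coordinate differences: Δφ = -0.00285°, Δλ = -0.00203°.
Converting to metres (1° lat = 111240 m, cos φ = 0.941022): observed ΔN = -317.0 m, observed ΔE = -212.5 m.
Subtracting the expected shift leaves a residual of -317.0 − (-349) = 32.0 m north and -212.5 − (-222) = 9.5 m east.
Residual distance = √(32.0² + 9.5²) = 33.3 m.

33 m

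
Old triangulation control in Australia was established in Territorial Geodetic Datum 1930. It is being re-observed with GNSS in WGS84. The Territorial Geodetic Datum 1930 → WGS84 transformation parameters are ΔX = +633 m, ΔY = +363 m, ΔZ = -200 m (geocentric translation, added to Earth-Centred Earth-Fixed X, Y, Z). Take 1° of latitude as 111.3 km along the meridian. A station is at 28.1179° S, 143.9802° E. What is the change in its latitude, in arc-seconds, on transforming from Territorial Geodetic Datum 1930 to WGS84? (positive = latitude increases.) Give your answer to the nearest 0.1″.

sin φ = -0.471287, cos φ = 0.881980, sin λ = 0.588065, cos λ = -0.808814.
North component: ΔN = −sin φ cos λ·ΔX − sin φ sin λ·ΔY + cos φ·ΔZ = −(-0.471287)(-0.808814)(633) − (-0.471287)(0.588065)(363) + (0.881980)(-200) = -317.08 m.
1° of latitude spans 111300 m, so Δφ = -317.08 / 111300 × 3600 = -10.256″.

Δφ = -10.3″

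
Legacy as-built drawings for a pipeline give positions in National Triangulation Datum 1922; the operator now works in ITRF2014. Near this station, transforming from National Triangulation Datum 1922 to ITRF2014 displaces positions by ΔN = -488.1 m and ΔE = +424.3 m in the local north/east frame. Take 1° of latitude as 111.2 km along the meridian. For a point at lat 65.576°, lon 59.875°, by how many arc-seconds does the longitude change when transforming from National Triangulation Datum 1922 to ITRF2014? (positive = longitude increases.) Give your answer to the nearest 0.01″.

Δλ = 33.22″

At latitude 65.576°, cos φ = 0.413486.
1° of longitude at this latitude = 111.2 × cos φ = 45.98 km, so Δλ = 424.3 / 45979.6 = 0.0092280° = 33.221″.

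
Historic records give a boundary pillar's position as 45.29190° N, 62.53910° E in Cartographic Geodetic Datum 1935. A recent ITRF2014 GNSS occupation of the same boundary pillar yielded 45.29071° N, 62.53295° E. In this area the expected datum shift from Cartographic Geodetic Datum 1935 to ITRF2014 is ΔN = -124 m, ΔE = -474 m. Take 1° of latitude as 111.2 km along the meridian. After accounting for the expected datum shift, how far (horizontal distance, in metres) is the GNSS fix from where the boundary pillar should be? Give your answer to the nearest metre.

11 m

Observed coordinate differences: Δφ = -0.00119°, Δλ = -0.00615°.
Converting to metres (1° lat = 111200 m, cos φ = 0.703495): observed ΔN = -132.3 m, observed ΔE = -481.1 m.
Subtracting the expected shift leaves a residual of -132.3 − (-124) = -8.3 m north and -481.1 − (-474) = -7.1 m east.
Residual distance = √((-8.3)² + (-7.1)²) = 10.9 m.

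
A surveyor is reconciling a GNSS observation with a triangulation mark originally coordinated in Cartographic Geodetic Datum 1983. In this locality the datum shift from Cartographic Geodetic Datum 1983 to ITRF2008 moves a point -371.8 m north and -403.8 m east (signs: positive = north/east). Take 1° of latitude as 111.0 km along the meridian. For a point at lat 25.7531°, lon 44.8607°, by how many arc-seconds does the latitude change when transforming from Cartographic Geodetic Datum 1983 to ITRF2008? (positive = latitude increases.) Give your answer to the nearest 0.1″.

Δφ = -12.1″

1° of latitude = 111.0 km, so Δφ = -371.8 / 111000 = -0.0033495° = -12.058″.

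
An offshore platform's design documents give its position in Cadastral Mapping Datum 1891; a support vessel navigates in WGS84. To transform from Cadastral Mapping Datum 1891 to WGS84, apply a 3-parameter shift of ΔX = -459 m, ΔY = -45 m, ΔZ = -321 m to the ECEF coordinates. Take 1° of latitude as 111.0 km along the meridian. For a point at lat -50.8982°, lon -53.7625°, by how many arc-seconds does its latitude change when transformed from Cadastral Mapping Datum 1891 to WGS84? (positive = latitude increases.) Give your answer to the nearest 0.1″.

sin φ = -0.776027, cos φ = 0.630700, sin λ = -0.806574, cos λ = 0.591134.
North component: ΔN = −sin φ cos λ·ΔX − sin φ sin λ·ΔY + cos φ·ΔZ = −(-0.776027)(0.591134)(-459) − (-0.776027)(-0.806574)(-45) + (0.630700)(-321) = -384.85 m.
1° of latitude spans 111000 m, so Δφ = -384.85 / 111000 × 3600 = -12.482″.

Δφ = -12.5″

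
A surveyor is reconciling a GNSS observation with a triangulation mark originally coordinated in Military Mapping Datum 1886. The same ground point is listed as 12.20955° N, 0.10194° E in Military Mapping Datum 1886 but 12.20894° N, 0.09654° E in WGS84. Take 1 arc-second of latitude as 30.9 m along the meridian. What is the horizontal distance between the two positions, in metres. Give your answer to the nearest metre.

591 m

Δφ = 12.20894° − 12.20955° = -0.00061°; Δλ = 0.09654° − 0.10194° = -0.00540°.
1° of latitude = 3600 × 30.90 = 111240 m.
ΔN = Δφ × 111240 = -67.9 m; ΔE = Δλ × 111240 × cos(12.20955°) = -0.00540 × 111240 × 0.977381 = -587.1 m.
Distance = √(ΔE² + ΔN²) = √((-587.1)² + (-67.9)²) = 591.0 m.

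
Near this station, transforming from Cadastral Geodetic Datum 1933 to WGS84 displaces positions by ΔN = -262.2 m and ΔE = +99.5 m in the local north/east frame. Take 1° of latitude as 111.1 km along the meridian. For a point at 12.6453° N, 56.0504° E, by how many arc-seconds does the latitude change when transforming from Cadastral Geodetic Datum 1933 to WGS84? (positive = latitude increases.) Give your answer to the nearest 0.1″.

1° of latitude = 111.1 km, so Δφ = -262.2 / 111100 = -0.0023600° = -8.496″.

Δφ = -8.5″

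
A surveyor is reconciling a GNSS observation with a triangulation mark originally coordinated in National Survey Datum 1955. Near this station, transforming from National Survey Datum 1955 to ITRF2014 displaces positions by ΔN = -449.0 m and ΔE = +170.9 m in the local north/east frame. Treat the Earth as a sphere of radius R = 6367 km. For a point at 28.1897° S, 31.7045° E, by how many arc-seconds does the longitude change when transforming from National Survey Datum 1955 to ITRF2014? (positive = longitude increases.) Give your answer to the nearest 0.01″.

At latitude -28.1897°, cos φ = 0.881388.
One radian of longitude at latitude φ spans R cos φ, so Δλ = ΔE / (R cos φ) = 170.9 / (6367000 × 0.881388) = 3.0454e-05 rad = 6.282″.

Δλ = 6.28″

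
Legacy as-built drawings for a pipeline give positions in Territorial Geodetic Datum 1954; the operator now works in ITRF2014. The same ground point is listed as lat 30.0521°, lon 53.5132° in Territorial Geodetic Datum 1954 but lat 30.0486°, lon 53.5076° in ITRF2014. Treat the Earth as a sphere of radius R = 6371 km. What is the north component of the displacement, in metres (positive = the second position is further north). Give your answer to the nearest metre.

ΔN = -389 m

Δφ = 30.0486° − 30.0521° = -0.0035°; Δλ = 53.5076° − 53.5132° = -0.0056°.
1° along a meridian = πR/180 = 111195 m.
ΔN = Δφ × 111195 = -389.2 m; ΔE = Δλ × 111195 × cos(30.0521°) = -0.0056 × 111195 × 0.865570 = -539.0 m.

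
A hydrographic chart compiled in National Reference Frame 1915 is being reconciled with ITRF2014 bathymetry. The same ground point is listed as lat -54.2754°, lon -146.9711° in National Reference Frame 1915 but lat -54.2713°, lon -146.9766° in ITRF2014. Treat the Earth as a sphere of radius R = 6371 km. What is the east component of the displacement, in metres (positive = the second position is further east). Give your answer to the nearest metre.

ΔE = -357 m

Δφ = -54.2713° − -54.2754° = +0.0041°; Δλ = -146.9766° − -146.9711° = -0.0055°.
1° along a meridian = πR/180 = 111195 m.
ΔN = Δφ × 111195 = 455.9 m; ΔE = Δλ × 111195 × cos(-54.2754°) = -0.0055 × 111195 × 0.583890 = -357.1 m.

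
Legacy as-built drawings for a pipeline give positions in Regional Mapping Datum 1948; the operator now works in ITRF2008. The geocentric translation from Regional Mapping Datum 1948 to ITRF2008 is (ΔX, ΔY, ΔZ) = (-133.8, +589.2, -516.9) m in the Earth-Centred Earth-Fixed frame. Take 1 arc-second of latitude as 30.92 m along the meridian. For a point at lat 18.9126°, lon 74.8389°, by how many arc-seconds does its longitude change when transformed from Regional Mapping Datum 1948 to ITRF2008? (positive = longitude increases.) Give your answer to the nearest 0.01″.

Δλ = 9.68″

sin φ = 0.324125, cos φ = 0.946014, sin λ = 0.965194, cos λ = 0.261534.
East component: ΔE = −sin λ·ΔX + cos λ·ΔY = −(0.965194)(-133.8) + (0.261534)(589.2) = 283.24 m.
1° of latitude spans 3600 × 30.92 = 111312 m; at latitude φ, 1° of longitude spans that × cos φ = 105302.7 m, so Δλ = 283.24 / 105302.7 × 3600 = 9.683″.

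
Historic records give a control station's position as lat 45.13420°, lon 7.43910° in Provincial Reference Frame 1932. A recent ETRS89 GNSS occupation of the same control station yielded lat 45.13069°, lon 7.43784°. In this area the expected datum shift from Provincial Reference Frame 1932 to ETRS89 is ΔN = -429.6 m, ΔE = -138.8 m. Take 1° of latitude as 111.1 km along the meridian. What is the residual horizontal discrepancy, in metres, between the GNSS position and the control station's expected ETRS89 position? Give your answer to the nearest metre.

Observed coordinate differences: Δφ = -0.00351°, Δλ = -0.00126°.
Converting to metres (1° lat = 111100 m, cos φ = 0.705449): observed ΔN = -390.0 m, observed ΔE = -98.8 m.
Subtracting the expected shift leaves a residual of -390.0 − (-429.6) = 39.6 m north and -98.8 − (-138.8) = 40.0 m east.
Residual distance = √(39.6² + 40.0²) = 56.3 m.

56 m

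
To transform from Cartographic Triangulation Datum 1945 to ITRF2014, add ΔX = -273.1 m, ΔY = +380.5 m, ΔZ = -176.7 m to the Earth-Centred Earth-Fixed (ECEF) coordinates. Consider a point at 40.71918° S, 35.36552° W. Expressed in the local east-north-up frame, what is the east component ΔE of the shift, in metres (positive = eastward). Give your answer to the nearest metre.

ΔE = 152 m

The local east axis at (φ, λ) is (−sin λ, cos λ, 0), so ΔE = −sin(-35.36552°)·(-273.1) + cos(-35.36552°)·380.5 = 152.22 m.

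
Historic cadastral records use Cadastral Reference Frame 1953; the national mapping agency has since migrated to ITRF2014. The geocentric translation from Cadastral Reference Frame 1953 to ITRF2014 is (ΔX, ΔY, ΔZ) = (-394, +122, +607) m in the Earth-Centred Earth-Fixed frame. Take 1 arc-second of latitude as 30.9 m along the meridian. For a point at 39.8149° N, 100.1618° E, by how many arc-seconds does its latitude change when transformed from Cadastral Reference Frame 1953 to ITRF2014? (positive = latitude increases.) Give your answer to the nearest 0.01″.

sin φ = 0.640309, cos φ = 0.768117, sin λ = 0.984313, cos λ = -0.176429.
North component: ΔN = −sin φ cos λ·ΔX − sin φ sin λ·ΔY + cos φ·ΔZ = −(0.640309)(-0.176429)(-394) − (0.640309)(0.984313)(122) + (0.768117)(607) = 344.84 m.
1° of latitude spans 3600 × 30.90 = 111240 m, so Δφ = 344.84 / 111240 × 3600 = 11.160″.

Δφ = 11.16″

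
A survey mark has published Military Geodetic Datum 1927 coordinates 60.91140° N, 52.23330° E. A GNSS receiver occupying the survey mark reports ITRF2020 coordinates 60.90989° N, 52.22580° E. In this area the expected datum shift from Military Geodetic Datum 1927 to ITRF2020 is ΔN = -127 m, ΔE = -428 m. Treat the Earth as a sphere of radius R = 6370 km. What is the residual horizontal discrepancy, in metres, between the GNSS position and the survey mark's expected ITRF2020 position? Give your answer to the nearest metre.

Observed coordinate differences: Δφ = -0.00151°, Δλ = -0.00750°.
Converting to metres (1° lat = 111177 m, cos φ = 0.486162): observed ΔN = -167.9 m, observed ΔE = -405.4 m.
Subtracting the expected shift leaves a residual of -167.9 − (-127) = -40.9 m north and -405.4 − (-428) = 22.6 m east.
Residual distance = √((-40.9)² + 22.6²) = 46.7 m.

47 m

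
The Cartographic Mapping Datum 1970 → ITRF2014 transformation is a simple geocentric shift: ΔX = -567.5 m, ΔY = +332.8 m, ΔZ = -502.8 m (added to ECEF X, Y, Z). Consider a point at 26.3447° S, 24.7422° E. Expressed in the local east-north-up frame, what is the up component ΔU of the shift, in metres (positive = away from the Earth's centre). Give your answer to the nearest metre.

At φ = -26.3447°, λ = 24.7422°: sin φ = -0.443770, cos φ = 0.896140, sin λ = 0.418536, cos λ = 0.908200.
ΔU = cos φ cos λ·ΔX + cos φ sin λ·ΔY + sin φ·ΔZ = (0.896140)(0.908200)(-567.5) + (0.896140)(0.418536)(332.8) + (-0.443770)(-502.8) = -113.92 m.

ΔU = -114 m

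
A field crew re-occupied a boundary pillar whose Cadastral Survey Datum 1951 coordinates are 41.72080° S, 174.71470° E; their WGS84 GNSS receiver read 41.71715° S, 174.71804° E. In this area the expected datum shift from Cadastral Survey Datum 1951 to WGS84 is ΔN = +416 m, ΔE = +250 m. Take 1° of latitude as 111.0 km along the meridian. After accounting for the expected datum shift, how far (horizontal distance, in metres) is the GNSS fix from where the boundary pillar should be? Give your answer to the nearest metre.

29 m

Observed coordinate differences: Δφ = +0.00365°, Δλ = +0.00334°.
Converting to metres (1° lat = 111000 m, cos φ = 0.746397): observed ΔN = 405.2 m, observed ΔE = 276.7 m.
Subtracting the expected shift leaves a residual of 405.2 − (416) = -10.8 m north and 276.7 − (250) = 26.7 m east.
Residual distance = √((-10.8)² + 26.7²) = 28.8 m.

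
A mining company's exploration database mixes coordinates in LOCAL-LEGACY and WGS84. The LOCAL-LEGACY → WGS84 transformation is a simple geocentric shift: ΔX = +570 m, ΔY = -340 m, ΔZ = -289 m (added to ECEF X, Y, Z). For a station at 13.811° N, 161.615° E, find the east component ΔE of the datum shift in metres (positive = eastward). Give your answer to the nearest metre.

The local east axis at (φ, λ) is (−sin λ, cos λ, 0), so ΔE = −sin(161.615°)·570 + cos(161.615°)·(-340) = 142.87 m.

ΔE = 143 m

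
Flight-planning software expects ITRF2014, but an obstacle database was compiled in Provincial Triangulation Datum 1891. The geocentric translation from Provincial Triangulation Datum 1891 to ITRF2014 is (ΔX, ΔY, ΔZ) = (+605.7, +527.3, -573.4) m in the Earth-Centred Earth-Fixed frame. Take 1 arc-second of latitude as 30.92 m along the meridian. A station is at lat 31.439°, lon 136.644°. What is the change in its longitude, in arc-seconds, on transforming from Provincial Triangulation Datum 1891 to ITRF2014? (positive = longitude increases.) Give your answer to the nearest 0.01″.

sin φ = 0.521591, cos φ = 0.853196, sin λ = 0.686529, cos λ = -0.727102.
East component: ΔE = −sin λ·ΔX + cos λ·ΔY = −(0.686529)(605.7) + (-0.727102)(527.3) = -799.23 m.
1° of latitude spans 3600 × 30.92 = 111312 m; at latitude φ, 1° of longitude spans that × cos φ = 94970.9 m, so Δλ = -799.23 / 94970.9 × 3600 = -30.296″.

Δλ = -30.30″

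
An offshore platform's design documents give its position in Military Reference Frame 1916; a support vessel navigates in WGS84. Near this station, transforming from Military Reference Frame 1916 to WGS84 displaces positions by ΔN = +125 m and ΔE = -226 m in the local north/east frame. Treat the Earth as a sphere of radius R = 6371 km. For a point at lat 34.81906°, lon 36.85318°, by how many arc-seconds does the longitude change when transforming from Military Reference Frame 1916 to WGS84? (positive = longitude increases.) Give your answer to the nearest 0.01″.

At latitude 34.81906°, cos φ = 0.820959.
One radian of longitude at latitude φ spans R cos φ, so Δλ = ΔE / (R cos φ) = -226.0 / (6371000 × 0.820959) = -4.3209e-05 rad = -8.913″.

Δλ = -8.91″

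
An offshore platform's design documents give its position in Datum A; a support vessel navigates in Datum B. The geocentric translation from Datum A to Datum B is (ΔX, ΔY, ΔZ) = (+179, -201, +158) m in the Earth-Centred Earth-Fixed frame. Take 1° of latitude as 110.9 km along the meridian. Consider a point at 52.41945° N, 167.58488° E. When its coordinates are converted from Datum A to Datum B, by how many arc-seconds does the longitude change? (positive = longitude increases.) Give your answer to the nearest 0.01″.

Δλ = 8.40″

sin φ = 0.792497, cos φ = 0.609876, sin λ = 0.214993, cos λ = -0.976616.
East component: ΔE = −sin λ·ΔX + cos λ·ΔY = −(0.214993)(179) + (-0.976616)(-201) = 157.82 m.
1° of latitude spans 110900 m; at latitude φ, 1° of longitude spans that × cos φ = 67635.3 m, so Δλ = 157.82 / 67635.3 × 3600 = 8.400″.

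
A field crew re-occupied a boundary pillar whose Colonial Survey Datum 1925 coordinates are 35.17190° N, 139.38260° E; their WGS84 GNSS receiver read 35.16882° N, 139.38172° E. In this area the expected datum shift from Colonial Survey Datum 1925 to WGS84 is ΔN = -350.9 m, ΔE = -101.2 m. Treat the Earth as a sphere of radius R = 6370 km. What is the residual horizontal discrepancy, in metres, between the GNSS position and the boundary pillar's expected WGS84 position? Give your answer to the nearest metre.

Observed coordinate differences: Δφ = -0.00308°, Δλ = -0.00088°.
Converting to metres (1° lat = 111177 m, cos φ = 0.817428): observed ΔN = -342.4 m, observed ΔE = -80.0 m.
Subtracting the expected shift leaves a residual of -342.4 − (-350.9) = 8.5 m north and -80.0 − (-101.2) = 21.2 m east.
Residual distance = √(8.5² + 21.2²) = 22.9 m.

23 m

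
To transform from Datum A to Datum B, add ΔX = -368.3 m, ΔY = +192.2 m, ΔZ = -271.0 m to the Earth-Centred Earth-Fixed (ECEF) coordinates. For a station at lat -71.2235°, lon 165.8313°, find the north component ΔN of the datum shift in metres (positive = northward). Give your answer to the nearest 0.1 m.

ΔN = 295.4 m

At φ = -71.2235°, λ = 165.8313°: sin φ = -0.946781, cos φ = 0.321877, sin λ = 0.244778, cos λ = -0.969579.
ΔN = −sin φ cos λ·ΔX − sin φ sin λ·ΔY + cos φ·ΔZ = −(-0.946781)(-0.969579)(-368.3) − (-0.946781)(0.244778)(192.2) + (0.321877)(-271.0) = 295.41 m.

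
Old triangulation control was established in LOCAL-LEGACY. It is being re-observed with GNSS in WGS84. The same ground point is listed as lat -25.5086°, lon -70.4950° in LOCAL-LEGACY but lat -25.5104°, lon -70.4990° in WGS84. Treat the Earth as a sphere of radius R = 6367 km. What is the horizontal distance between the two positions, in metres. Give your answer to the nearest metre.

Δφ = -25.5104° − -25.5086° = -0.0018°; Δλ = -70.4990° − -70.4950° = -0.0040°.
1° along a meridian = πR/180 = 111125 m.
ΔN = Δφ × 111125 = -200.0 m; ΔE = Δλ × 111125 × cos(-25.5086°) = -0.0040 × 111125 × 0.902521 = -401.2 m.
Distance = √(ΔE² + ΔN²) = √((-401.2)² + (-200.0)²) = 448.3 m.

448 m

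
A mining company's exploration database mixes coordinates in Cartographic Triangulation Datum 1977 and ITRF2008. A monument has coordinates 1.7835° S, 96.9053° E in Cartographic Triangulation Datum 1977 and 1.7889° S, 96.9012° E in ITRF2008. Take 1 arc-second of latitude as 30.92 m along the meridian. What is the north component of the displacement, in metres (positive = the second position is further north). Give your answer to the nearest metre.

Δφ = -1.7889° − -1.7835° = -0.0054°; Δλ = 96.9012° − 96.9053° = -0.0041°.
1° of latitude = 3600 × 30.92 = 111312 m.
ΔN = Δφ × 111312 = -601.1 m; ΔE = Δλ × 111312 × cos(-1.7835°) = -0.0041 × 111312 × 0.999516 = -456.2 m.

ΔN = -601 m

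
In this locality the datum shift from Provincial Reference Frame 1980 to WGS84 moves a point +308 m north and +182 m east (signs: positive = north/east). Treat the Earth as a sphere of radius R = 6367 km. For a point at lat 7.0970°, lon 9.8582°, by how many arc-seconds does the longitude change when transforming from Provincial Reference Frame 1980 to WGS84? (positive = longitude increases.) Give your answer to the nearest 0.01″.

At latitude 7.0970°, cos φ = 0.992338.
One radian of longitude at latitude φ spans R cos φ, so Δλ = ΔE / (R cos φ) = 182.0 / (6367000 × 0.992338) = 2.8806e-05 rad = 5.942″.

Δλ = 5.94″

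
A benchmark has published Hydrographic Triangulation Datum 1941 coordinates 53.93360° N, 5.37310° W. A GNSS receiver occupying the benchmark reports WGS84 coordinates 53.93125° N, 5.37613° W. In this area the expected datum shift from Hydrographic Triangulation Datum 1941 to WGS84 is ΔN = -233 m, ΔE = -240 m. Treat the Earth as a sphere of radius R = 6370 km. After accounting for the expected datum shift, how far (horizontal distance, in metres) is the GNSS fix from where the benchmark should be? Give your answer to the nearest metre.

Observed coordinate differences: Δφ = -0.00235°, Δλ = -0.00303°.
Converting to metres (1° lat = 111177 m, cos φ = 0.588722): observed ΔN = -261.3 m, observed ΔE = -198.3 m.
Subtracting the expected shift leaves a residual of -261.3 − (-233) = -28.3 m north and -198.3 − (-240) = 41.7 m east.
Residual distance = √((-28.3)² + 41.7²) = 50.4 m.

50 m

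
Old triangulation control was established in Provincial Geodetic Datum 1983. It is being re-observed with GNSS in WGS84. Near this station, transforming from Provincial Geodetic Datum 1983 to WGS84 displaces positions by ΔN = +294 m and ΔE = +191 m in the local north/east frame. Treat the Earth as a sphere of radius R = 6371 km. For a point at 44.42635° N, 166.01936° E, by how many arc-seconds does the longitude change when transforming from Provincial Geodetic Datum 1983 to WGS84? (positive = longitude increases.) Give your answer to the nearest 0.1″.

Δλ = 8.7″

At latitude 44.42635°, cos φ = 0.714151.
One radian of longitude at latitude φ spans R cos φ, so Δλ = ΔE / (R cos φ) = 191.0 / (6371000 × 0.714151) = 4.1979e-05 rad = 8.659″.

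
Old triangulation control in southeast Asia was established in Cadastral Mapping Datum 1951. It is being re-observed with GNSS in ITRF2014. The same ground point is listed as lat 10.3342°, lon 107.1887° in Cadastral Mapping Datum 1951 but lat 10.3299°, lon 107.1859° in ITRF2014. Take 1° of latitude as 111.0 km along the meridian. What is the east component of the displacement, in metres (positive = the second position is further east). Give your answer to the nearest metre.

ΔE = -306 m

Δφ = 10.3299° − 10.3342° = -0.0043°; Δλ = 107.1859° − 107.1887° = -0.0028°.
ΔN = Δφ × 111000 = -477.3 m; ΔE = Δλ × 111000 × cos(10.3342°) = -0.0028 × 111000 × 0.983778 = -305.8 m.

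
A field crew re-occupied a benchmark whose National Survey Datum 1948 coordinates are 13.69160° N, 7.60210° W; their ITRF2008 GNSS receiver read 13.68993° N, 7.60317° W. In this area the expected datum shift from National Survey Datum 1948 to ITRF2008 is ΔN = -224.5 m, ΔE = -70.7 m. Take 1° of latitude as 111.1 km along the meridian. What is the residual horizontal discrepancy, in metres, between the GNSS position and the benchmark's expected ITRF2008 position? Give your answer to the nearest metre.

59 m

Observed coordinate differences: Δφ = -0.00167°, Δλ = -0.00107°.
Converting to metres (1° lat = 111100 m, cos φ = 0.971584): observed ΔN = -185.5 m, observed ΔE = -115.5 m.
Subtracting the expected shift leaves a residual of -185.5 − (-224.5) = 39.0 m north and -115.5 − (-70.7) = -44.8 m east.
Residual distance = √(39.0² + (-44.8)²) = 59.4 m.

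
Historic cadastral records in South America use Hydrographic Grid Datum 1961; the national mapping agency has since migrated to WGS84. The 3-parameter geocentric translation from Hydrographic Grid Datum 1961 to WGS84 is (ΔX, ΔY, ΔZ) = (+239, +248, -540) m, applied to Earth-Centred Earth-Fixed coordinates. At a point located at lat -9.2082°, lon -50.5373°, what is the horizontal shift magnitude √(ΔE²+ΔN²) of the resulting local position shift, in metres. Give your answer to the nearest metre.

639 m

The local east axis at (φ, λ) is (−sin λ, cos λ, 0), so ΔE = −sin(-50.5373°)·239 + cos(-50.5373°)·248 = 342.14 m.
The local north axis is (−sin φ cos λ, −sin φ sin λ, cos φ), giving ΔN = 24.308 − 30.639 − 533.041 = -539.37 m.
Horizontal magnitude = √(ΔE² + ΔN²) = √(342.14² + (-539.37)²) = 638.73 m.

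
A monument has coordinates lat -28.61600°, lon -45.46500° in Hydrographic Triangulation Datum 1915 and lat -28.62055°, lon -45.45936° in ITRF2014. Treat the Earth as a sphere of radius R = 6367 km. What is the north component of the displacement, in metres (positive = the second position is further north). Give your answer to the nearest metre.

ΔN = -506 m

Δφ = -28.62055° − -28.61600° = -0.00455°; Δλ = -45.45936° − -45.46500° = +0.00564°.
1° along a meridian = πR/180 = 111125 m.
ΔN = Δφ × 111125 = -505.6 m; ΔE = Δλ × 111125 × cos(-28.61600°) = +0.00564 × 111125 × 0.877849 = 550.2 m.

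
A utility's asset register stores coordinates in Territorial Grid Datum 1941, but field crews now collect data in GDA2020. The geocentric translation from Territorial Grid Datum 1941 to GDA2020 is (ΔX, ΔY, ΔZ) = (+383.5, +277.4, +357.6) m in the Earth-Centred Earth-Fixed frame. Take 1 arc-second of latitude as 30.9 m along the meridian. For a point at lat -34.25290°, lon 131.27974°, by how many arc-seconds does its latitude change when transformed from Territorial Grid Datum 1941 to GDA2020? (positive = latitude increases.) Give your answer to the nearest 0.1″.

sin φ = -0.562847, cos φ = 0.826561, sin λ = 0.751497, cos λ = -0.659736.
North component: ΔN = −sin φ cos λ·ΔX − sin φ sin λ·ΔY + cos φ·ΔZ = −(-0.562847)(-0.659736)(383.5) − (-0.562847)(0.751497)(277.4) + (0.826561)(357.6) = 270.51 m.
1° of latitude spans 3600 × 30.90 = 111240 m, so Δφ = 270.51 / 111240 × 3600 = 8.754″.

Δφ = 8.8″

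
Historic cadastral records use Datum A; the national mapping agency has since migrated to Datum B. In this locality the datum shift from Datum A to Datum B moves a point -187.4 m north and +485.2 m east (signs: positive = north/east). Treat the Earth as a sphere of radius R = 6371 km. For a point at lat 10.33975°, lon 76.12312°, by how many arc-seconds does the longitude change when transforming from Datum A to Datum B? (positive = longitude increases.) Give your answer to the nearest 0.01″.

Δλ = 15.97″

At latitude 10.33975°, cos φ = 0.983761.
One radian of longitude at latitude φ spans R cos φ, so Δλ = ΔE / (R cos φ) = 485.2 / (6371000 × 0.983761) = 7.7415e-05 rad = 15.968″.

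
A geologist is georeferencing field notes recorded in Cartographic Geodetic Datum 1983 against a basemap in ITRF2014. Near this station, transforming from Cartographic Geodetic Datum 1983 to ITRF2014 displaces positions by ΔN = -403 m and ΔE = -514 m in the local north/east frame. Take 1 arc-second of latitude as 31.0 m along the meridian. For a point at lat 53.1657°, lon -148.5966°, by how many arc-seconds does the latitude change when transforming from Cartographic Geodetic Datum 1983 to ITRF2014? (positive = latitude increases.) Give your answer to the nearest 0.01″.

1″ of latitude = 31.00 m, so Δφ = -403.0 / 31.00 = -13.000″.

Δφ = -13.00″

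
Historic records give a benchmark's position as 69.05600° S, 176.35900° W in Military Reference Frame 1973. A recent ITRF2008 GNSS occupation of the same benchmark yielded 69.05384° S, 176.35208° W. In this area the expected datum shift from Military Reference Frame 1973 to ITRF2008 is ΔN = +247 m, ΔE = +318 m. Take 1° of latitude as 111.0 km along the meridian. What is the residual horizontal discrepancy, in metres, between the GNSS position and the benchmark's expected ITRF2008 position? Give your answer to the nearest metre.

Observed coordinate differences: Δφ = +0.00216°, Δλ = +0.00692°.
Converting to metres (1° lat = 111000 m, cos φ = 0.357455): observed ΔN = 239.8 m, observed ΔE = 274.6 m.
Subtracting the expected shift leaves a residual of 239.8 − (247) = -7.2 m north and 274.6 − (318) = -43.4 m east.
Residual distance = √((-7.2)² + (-43.4)²) = 44.0 m.

44 m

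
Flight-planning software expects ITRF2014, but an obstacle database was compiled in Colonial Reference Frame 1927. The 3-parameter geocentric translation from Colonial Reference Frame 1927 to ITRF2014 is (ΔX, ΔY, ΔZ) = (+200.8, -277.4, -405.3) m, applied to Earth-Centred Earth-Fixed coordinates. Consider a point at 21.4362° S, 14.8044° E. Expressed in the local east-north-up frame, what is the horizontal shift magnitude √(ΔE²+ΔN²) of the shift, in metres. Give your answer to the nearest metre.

At φ = -21.4362°, λ = 14.8044°: sin φ = -0.365465, cos φ = 0.930825, sin λ = 0.255520, cos λ = 0.966804.
ΔE = −sin λ·ΔX + cos λ·ΔY = −(0.255520)·(200.8) + (0.966804)·(-277.4) = -319.50 m.
ΔN = −sin φ cos λ·ΔX − sin φ sin λ·ΔY + cos φ·ΔZ = −(-0.365465)(0.966804)(200.8) − (-0.365465)(0.255520)(-277.4) + (0.930825)(-405.3) = -332.22 m.
Horizontal magnitude = √(ΔE² + ΔN²) = √((-319.50)² + (-332.22)²) = 460.92 m.

461 m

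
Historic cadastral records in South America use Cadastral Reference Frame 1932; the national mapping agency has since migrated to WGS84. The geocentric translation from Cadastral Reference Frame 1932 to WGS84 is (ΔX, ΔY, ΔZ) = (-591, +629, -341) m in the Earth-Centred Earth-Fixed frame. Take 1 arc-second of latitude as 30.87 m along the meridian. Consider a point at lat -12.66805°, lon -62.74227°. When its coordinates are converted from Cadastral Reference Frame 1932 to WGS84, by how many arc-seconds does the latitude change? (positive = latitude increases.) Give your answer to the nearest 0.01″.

Δφ = -16.67″

sin φ = -0.219302, cos φ = 0.975657, sin λ = -0.888955, cos λ = 0.457994.
North component: ΔN = −sin φ cos λ·ΔX − sin φ sin λ·ΔY + cos φ·ΔZ = −(-0.219302)(0.457994)(-591) − (-0.219302)(-0.888955)(629) + (0.975657)(-341) = -514.68 m.
1° of latitude spans 3600 × 30.87 = 111132 m, so Δφ = -514.68 / 111132 × 3600 = -16.673″.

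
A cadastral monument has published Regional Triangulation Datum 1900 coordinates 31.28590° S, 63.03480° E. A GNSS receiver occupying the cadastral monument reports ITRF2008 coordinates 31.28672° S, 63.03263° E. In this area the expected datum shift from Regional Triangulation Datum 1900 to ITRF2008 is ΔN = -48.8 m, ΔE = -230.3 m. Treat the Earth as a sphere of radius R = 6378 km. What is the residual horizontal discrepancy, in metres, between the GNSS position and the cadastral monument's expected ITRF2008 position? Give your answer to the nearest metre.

49 m

Observed coordinate differences: Δφ = -0.00082°, Δλ = -0.00217°.
Converting to metres (1° lat = 111317 m, cos φ = 0.854587): observed ΔN = -91.3 m, observed ΔE = -206.4 m.
Subtracting the expected shift leaves a residual of -91.3 − (-48.8) = -42.5 m north and -206.4 − (-230.3) = 23.9 m east.
Residual distance = √((-42.5)² + 23.9²) = 48.7 m.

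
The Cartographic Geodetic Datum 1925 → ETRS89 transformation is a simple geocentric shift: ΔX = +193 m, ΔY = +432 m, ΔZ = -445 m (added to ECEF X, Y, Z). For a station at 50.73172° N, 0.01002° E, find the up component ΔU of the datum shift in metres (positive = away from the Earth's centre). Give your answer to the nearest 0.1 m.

At φ = 50.73172°, λ = 0.01002°: sin φ = 0.774191, cos φ = 0.632952, sin λ = 0.000175, cos λ = 1.000000.
ΔU = cos φ cos λ·ΔX + cos φ sin λ·ΔY + sin φ·ΔZ = (0.632952)(1.000000)(193) + (0.632952)(0.000175)(432) + (0.774191)(-445) = -222.31 m.

ΔU = -222.3 m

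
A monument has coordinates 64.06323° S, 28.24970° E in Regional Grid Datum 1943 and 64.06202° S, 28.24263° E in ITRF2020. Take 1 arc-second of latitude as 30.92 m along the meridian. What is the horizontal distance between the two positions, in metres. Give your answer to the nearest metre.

370 m

Δφ = -64.06202° − -64.06323° = +0.00121°; Δλ = 28.24263° − 28.24970° = -0.00707°.
1° of latitude = 3600 × 30.92 = 111312 m.
ΔN = Δφ × 111312 = 134.7 m; ΔE = Δλ × 111312 × cos(-64.06323°) = -0.00707 × 111312 × 0.437379 = -344.2 m.
Distance = √(ΔE² + ΔN²) = √((-344.2)² + 134.7²) = 369.6 m.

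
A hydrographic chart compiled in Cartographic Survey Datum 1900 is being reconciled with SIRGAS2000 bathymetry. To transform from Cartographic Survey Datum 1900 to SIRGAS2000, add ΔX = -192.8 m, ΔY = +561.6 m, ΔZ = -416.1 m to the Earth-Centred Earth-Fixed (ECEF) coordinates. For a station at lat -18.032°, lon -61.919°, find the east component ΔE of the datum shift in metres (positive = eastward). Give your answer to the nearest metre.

ΔE = 94 m

At φ = -18.032°, λ = -61.919°: sin φ = -0.309548, cos φ = 0.950884, sin λ = -0.882283, cos λ = 0.470719.
ΔE = −sin λ·ΔX + cos λ·ΔY = −(-0.882283)·(-192.8) + (0.470719)·(561.6) = 94.25 m.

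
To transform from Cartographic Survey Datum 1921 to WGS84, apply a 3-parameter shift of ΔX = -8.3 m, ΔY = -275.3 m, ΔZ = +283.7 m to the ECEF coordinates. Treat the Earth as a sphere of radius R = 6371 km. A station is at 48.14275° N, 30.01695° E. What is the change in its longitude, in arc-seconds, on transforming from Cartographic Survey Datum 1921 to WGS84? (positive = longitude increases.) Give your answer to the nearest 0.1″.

Δλ = -11.4″

sin φ = 0.744810, cos φ = 0.667277, sin λ = 0.500256, cos λ = 0.865877.
East component: ΔE = −sin λ·ΔX + cos λ·ΔY = −(0.500256)(-8.3) + (0.865877)(-275.3) = -234.22 m.
1° of latitude spans πR/180 = 111195 m; at latitude φ, 1° of longitude spans that × cos φ = 74197.8 m, so Δλ = -234.22 / 74197.8 × 3600 = -11.364″.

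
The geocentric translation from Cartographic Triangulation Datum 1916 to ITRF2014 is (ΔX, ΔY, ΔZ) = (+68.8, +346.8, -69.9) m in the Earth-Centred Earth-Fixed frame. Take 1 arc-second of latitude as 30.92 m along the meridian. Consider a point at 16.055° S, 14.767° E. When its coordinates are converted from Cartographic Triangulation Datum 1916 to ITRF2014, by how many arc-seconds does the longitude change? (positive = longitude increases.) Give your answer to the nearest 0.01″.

sin φ = -0.276560, cos φ = 0.960997, sin λ = 0.254889, cos λ = 0.966970.
East component: ΔE = −sin λ·ΔX + cos λ·ΔY = −(0.254889)(68.8) + (0.966970)(346.8) = 317.81 m.
1° of latitude spans 3600 × 30.92 = 111312 m; at latitude φ, 1° of longitude spans that × cos φ = 106970.5 m, so Δλ = 317.81 / 106970.5 × 3600 = 10.696″.

Δλ = 10.70″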